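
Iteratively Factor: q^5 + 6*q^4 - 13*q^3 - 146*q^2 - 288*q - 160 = (q - 5)*(q^4 + 11*q^3 + 42*q^2 + 64*q + 32) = (q - 5)*(q + 2)*(q^3 + 9*q^2 + 24*q + 16) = (q - 5)*(q + 2)*(q + 4)*(q^2 + 5*q + 4) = (q - 5)*(q + 1)*(q + 2)*(q + 4)*(q + 4)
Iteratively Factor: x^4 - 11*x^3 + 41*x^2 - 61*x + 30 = (x - 2)*(x^3 - 9*x^2 + 23*x - 15) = (x - 3)*(x - 2)*(x^2 - 6*x + 5) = (x - 3)*(x - 2)*(x - 1)*(x - 5)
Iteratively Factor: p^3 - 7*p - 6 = (p - 3)*(p^2 + 3*p + 2) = (p - 3)*(p + 2)*(p + 1)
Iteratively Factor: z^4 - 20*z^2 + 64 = (z + 2)*(z^3 - 2*z^2 - 16*z + 32) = (z - 2)*(z + 2)*(z^2 - 16) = (z - 4)*(z - 2)*(z + 2)*(z + 4)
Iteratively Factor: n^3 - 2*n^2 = (n)*(n^2 - 2*n) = n^2*(n - 2)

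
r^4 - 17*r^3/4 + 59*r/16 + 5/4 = (r - 4)*(r - 5/4)*(r + 1/2)^2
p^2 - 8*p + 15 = (p - 5)*(p - 3)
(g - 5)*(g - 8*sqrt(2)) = g^2 - 8*sqrt(2)*g - 5*g + 40*sqrt(2)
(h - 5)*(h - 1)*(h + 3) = h^3 - 3*h^2 - 13*h + 15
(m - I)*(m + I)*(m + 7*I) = m^3 + 7*I*m^2 + m + 7*I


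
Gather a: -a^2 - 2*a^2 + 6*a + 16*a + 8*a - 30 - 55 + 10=-3*a^2 + 30*a - 75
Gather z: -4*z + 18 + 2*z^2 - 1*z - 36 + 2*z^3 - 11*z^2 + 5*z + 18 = 2*z^3 - 9*z^2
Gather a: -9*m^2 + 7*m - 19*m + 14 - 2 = -9*m^2 - 12*m + 12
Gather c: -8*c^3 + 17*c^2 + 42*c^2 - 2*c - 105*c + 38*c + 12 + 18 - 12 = -8*c^3 + 59*c^2 - 69*c + 18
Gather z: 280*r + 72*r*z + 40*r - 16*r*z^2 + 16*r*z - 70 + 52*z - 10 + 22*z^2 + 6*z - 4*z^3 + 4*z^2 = 320*r - 4*z^3 + z^2*(26 - 16*r) + z*(88*r + 58) - 80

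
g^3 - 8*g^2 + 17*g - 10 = (g - 5)*(g - 2)*(g - 1)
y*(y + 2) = y^2 + 2*y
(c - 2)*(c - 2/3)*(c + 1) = c^3 - 5*c^2/3 - 4*c/3 + 4/3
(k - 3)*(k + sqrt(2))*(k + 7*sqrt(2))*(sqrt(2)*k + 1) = sqrt(2)*k^4 - 3*sqrt(2)*k^3 + 17*k^3 - 51*k^2 + 22*sqrt(2)*k^2 - 66*sqrt(2)*k + 14*k - 42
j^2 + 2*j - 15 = (j - 3)*(j + 5)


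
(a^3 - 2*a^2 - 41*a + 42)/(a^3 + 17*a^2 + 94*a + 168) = (a^2 - 8*a + 7)/(a^2 + 11*a + 28)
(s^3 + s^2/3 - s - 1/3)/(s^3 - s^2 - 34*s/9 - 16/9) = 3*(3*s^2 - 2*s - 1)/(9*s^2 - 18*s - 16)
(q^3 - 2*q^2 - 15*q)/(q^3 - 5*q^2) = (q + 3)/q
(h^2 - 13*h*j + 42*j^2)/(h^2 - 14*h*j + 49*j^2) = (h - 6*j)/(h - 7*j)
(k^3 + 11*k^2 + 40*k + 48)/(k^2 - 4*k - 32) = (k^2 + 7*k + 12)/(k - 8)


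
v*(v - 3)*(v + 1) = v^3 - 2*v^2 - 3*v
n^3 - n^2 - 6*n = n*(n - 3)*(n + 2)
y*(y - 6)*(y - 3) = y^3 - 9*y^2 + 18*y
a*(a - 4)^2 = a^3 - 8*a^2 + 16*a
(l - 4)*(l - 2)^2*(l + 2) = l^4 - 6*l^3 + 4*l^2 + 24*l - 32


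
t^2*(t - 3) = t^3 - 3*t^2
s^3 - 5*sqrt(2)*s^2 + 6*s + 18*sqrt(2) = (s - 3*sqrt(2))^2*(s + sqrt(2))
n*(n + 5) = n^2 + 5*n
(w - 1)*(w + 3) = w^2 + 2*w - 3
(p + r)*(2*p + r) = 2*p^2 + 3*p*r + r^2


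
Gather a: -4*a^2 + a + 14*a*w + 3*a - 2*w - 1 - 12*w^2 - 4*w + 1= -4*a^2 + a*(14*w + 4) - 12*w^2 - 6*w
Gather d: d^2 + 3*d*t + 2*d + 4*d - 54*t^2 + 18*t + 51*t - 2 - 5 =d^2 + d*(3*t + 6) - 54*t^2 + 69*t - 7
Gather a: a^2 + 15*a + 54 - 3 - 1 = a^2 + 15*a + 50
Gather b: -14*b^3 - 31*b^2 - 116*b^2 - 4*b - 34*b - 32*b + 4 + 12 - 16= -14*b^3 - 147*b^2 - 70*b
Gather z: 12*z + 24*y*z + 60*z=z*(24*y + 72)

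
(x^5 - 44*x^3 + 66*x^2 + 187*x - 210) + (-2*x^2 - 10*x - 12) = x^5 - 44*x^3 + 64*x^2 + 177*x - 222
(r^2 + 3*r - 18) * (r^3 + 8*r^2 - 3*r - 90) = r^5 + 11*r^4 + 3*r^3 - 243*r^2 - 216*r + 1620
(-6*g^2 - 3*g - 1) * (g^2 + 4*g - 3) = -6*g^4 - 27*g^3 + 5*g^2 + 5*g + 3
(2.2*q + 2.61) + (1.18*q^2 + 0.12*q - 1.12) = 1.18*q^2 + 2.32*q + 1.49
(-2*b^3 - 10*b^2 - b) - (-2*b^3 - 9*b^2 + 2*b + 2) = -b^2 - 3*b - 2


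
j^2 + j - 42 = (j - 6)*(j + 7)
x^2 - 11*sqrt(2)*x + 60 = (x - 6*sqrt(2))*(x - 5*sqrt(2))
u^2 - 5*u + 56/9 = (u - 8/3)*(u - 7/3)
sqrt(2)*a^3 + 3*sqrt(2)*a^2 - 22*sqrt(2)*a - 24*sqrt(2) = (a - 4)*(a + 6)*(sqrt(2)*a + sqrt(2))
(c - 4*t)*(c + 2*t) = c^2 - 2*c*t - 8*t^2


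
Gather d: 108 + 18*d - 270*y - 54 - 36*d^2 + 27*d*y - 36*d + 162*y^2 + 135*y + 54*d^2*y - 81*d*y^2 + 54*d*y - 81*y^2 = d^2*(54*y - 36) + d*(-81*y^2 + 81*y - 18) + 81*y^2 - 135*y + 54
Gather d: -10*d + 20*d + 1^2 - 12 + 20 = 10*d + 9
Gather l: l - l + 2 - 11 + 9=0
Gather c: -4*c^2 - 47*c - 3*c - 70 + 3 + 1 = -4*c^2 - 50*c - 66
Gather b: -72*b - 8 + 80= 72 - 72*b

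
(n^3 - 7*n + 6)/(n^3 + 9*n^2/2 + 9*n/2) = 2*(n^2 - 3*n + 2)/(n*(2*n + 3))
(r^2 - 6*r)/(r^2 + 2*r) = (r - 6)/(r + 2)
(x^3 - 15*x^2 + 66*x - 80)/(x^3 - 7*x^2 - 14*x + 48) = (x - 5)/(x + 3)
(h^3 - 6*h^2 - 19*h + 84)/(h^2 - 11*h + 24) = (h^2 - 3*h - 28)/(h - 8)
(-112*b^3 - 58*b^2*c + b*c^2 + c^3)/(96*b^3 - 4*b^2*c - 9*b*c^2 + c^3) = (-14*b^2 - 9*b*c - c^2)/(12*b^2 + b*c - c^2)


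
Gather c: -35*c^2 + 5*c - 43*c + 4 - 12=-35*c^2 - 38*c - 8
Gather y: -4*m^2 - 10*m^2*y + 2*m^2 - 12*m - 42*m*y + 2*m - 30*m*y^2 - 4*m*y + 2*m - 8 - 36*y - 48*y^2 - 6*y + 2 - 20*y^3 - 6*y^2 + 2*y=-2*m^2 - 8*m - 20*y^3 + y^2*(-30*m - 54) + y*(-10*m^2 - 46*m - 40) - 6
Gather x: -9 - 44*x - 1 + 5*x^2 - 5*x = 5*x^2 - 49*x - 10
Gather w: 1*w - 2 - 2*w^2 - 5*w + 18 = -2*w^2 - 4*w + 16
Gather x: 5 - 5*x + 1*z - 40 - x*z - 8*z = x*(-z - 5) - 7*z - 35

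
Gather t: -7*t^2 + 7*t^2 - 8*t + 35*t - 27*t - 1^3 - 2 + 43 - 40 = 0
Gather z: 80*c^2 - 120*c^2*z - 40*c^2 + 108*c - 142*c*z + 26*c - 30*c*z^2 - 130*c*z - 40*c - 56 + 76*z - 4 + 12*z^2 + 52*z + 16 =40*c^2 + 94*c + z^2*(12 - 30*c) + z*(-120*c^2 - 272*c + 128) - 44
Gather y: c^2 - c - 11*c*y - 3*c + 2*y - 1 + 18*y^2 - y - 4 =c^2 - 4*c + 18*y^2 + y*(1 - 11*c) - 5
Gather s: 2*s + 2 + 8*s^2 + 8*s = 8*s^2 + 10*s + 2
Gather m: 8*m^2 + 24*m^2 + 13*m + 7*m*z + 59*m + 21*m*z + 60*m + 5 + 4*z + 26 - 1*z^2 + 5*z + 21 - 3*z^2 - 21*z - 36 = 32*m^2 + m*(28*z + 132) - 4*z^2 - 12*z + 16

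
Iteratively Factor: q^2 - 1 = (q + 1)*(q - 1)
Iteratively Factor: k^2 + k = (k)*(k + 1)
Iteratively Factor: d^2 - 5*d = (d)*(d - 5)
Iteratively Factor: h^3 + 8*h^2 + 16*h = (h + 4)*(h^2 + 4*h) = h*(h + 4)*(h + 4)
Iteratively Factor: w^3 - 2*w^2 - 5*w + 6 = (w - 3)*(w^2 + w - 2) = (w - 3)*(w + 2)*(w - 1)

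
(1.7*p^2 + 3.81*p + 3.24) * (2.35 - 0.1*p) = -0.17*p^3 + 3.614*p^2 + 8.6295*p + 7.614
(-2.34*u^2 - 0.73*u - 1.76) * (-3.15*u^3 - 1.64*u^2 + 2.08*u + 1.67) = 7.371*u^5 + 6.1371*u^4 + 1.874*u^3 - 2.5398*u^2 - 4.8799*u - 2.9392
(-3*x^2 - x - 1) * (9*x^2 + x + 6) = -27*x^4 - 12*x^3 - 28*x^2 - 7*x - 6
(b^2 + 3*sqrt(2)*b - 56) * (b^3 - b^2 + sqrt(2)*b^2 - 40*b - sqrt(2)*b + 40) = b^5 - b^4 + 4*sqrt(2)*b^4 - 90*b^3 - 4*sqrt(2)*b^3 - 176*sqrt(2)*b^2 + 90*b^2 + 176*sqrt(2)*b + 2240*b - 2240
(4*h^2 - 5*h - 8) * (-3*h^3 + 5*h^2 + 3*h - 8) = -12*h^5 + 35*h^4 + 11*h^3 - 87*h^2 + 16*h + 64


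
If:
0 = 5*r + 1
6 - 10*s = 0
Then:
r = -1/5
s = 3/5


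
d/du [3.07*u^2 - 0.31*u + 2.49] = 6.14*u - 0.31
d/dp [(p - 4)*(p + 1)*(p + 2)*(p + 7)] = 4*p^3 + 18*p^2 - 34*p - 78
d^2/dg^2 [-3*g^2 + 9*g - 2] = -6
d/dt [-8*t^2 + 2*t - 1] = 2 - 16*t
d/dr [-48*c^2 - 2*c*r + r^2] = -2*c + 2*r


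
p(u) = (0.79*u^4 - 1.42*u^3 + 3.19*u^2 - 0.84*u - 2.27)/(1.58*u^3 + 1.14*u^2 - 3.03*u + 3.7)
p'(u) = (-4.74*u^2 - 2.28*u + 3.03)*(0.79*u^4 - 1.42*u^3 + 3.19*u^2 - 0.84*u - 2.27)/(1.58*u^3 + 1.14*u^2 - 3.03*u + 3.7)^2 + (3.16*u^3 - 4.26*u^2 + 6.38*u - 0.84)/(1.58*u^3 + 1.14*u^2 - 3.03*u + 3.7) = (1.2482*u^6 + 1.8012*u^5 - 13.8401*u^4 + 22.9516*u^3 - 13.7103*u^2 + 28.7816*u - 9.9861)/(2.4964*u^6 + 3.6024*u^5 - 8.2752*u^4 + 4.7836*u^3 + 17.6169*u^2 - 22.422*u + 13.69)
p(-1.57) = 3.34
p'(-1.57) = -9.81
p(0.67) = -0.63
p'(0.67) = 1.08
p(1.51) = 0.41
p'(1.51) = 0.74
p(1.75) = 0.56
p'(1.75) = 0.53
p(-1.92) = 12.57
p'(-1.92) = -70.04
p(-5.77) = -5.14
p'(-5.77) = 0.24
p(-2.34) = -18.38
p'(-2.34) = -75.88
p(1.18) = 0.09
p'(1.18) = 1.25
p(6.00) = 2.24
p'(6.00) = 0.44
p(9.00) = 3.60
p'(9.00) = 0.47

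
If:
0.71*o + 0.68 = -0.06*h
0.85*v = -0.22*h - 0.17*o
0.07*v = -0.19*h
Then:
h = -0.08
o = -0.95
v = 0.21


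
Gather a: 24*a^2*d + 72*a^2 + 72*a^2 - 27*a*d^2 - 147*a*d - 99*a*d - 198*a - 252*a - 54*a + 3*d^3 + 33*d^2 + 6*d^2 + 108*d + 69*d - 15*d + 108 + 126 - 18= a^2*(24*d + 144) + a*(-27*d^2 - 246*d - 504) + 3*d^3 + 39*d^2 + 162*d + 216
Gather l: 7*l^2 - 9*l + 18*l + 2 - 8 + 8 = 7*l^2 + 9*l + 2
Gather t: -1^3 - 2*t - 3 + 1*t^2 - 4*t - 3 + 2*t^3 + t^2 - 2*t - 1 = 2*t^3 + 2*t^2 - 8*t - 8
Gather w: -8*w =-8*w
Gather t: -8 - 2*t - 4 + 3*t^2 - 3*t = 3*t^2 - 5*t - 12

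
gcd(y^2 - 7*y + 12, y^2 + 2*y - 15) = y - 3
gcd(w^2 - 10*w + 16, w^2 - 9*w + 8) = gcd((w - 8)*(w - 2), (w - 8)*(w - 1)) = w - 8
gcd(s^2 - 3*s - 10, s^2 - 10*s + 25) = s - 5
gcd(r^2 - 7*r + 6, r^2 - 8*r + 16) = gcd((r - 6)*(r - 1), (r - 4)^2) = 1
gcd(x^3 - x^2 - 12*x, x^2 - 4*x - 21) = x + 3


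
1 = 1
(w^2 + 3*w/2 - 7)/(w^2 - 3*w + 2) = (w + 7/2)/(w - 1)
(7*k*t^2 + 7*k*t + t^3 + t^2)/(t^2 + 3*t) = (7*k*t + 7*k + t^2 + t)/(t + 3)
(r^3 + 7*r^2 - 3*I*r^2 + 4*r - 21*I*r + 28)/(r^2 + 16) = (r^2 + r*(7 + I) + 7*I)/(r + 4*I)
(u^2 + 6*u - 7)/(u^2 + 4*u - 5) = (u + 7)/(u + 5)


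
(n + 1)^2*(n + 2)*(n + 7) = n^4 + 11*n^3 + 33*n^2 + 37*n + 14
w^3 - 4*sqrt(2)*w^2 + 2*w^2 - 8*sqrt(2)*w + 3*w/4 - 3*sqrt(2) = (w + 1/2)*(w + 3/2)*(w - 4*sqrt(2))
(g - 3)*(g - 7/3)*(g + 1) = g^3 - 13*g^2/3 + 5*g/3 + 7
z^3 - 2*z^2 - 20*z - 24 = (z - 6)*(z + 2)^2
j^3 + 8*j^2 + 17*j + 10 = (j + 1)*(j + 2)*(j + 5)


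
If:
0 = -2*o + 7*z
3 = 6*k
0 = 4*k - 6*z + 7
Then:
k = 1/2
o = 21/4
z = 3/2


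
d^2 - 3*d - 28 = (d - 7)*(d + 4)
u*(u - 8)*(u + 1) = u^3 - 7*u^2 - 8*u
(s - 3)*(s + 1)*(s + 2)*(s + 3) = s^4 + 3*s^3 - 7*s^2 - 27*s - 18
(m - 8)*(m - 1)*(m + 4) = m^3 - 5*m^2 - 28*m + 32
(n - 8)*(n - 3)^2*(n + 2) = n^4 - 12*n^3 + 29*n^2 + 42*n - 144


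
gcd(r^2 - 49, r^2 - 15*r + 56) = r - 7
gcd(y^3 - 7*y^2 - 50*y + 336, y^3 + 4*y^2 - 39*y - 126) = y^2 + y - 42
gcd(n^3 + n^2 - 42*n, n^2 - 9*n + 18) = n - 6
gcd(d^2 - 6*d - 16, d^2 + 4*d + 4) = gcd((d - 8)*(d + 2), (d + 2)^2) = d + 2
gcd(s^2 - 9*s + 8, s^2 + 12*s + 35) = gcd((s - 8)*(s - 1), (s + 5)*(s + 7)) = 1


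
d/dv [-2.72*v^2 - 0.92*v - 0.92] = -5.44*v - 0.92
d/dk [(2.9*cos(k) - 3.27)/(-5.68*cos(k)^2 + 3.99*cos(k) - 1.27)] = (-16.472*cos(k)^2 + 37.1472*cos(k) - 9.3643)*sin(k)/(32.2624*cos(k)^4 - 45.3264*cos(k)^3 + 30.3473*cos(k)^2 - 10.1346*cos(k) + 1.6129)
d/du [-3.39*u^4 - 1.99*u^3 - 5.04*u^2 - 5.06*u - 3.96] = -13.56*u^3 - 5.97*u^2 - 10.08*u - 5.06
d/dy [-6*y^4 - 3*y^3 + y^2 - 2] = y*(-24*y^2 - 9*y + 2)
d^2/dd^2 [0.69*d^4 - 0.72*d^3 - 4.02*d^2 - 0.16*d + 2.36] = 8.28*d^2 - 4.32*d - 8.04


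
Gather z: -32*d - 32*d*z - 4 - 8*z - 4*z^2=-32*d - 4*z^2 + z*(-32*d - 8) - 4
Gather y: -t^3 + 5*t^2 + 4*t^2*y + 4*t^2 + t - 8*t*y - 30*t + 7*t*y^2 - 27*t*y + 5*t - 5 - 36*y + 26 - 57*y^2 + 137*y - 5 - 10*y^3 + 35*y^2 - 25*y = -t^3 + 9*t^2 - 24*t - 10*y^3 + y^2*(7*t - 22) + y*(4*t^2 - 35*t + 76) + 16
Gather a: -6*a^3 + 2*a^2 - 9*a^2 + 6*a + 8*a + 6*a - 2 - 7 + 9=-6*a^3 - 7*a^2 + 20*a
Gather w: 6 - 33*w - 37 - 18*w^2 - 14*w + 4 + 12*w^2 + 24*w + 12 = -6*w^2 - 23*w - 15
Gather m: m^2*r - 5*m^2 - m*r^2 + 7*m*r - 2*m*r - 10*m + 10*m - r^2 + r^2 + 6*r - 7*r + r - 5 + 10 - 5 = m^2*(r - 5) + m*(-r^2 + 5*r)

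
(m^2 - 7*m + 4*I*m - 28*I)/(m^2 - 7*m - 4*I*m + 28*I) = (m + 4*I)/(m - 4*I)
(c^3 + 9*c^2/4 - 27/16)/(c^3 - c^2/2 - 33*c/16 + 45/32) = 2*(2*c + 3)/(4*c - 5)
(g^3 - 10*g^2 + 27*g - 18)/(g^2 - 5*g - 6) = (g^2 - 4*g + 3)/(g + 1)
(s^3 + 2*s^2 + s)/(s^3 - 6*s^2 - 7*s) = (s + 1)/(s - 7)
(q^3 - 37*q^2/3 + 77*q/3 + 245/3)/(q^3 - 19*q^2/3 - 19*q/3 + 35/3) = (q - 7)/(q - 1)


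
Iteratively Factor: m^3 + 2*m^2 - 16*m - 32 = (m - 4)*(m^2 + 6*m + 8) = (m - 4)*(m + 2)*(m + 4)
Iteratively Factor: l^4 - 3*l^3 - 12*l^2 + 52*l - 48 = (l - 2)*(l^3 - l^2 - 14*l + 24) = (l - 3)*(l - 2)*(l^2 + 2*l - 8) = (l - 3)*(l - 2)*(l + 4)*(l - 2)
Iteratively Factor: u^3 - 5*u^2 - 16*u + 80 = (u + 4)*(u^2 - 9*u + 20) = (u - 4)*(u + 4)*(u - 5)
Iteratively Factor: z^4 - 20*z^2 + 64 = (z - 4)*(z^3 + 4*z^2 - 4*z - 16) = (z - 4)*(z - 2)*(z^2 + 6*z + 8) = (z - 4)*(z - 2)*(z + 4)*(z + 2)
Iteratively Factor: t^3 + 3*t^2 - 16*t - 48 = (t + 3)*(t^2 - 16) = (t - 4)*(t + 3)*(t + 4)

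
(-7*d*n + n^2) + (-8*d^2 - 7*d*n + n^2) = -8*d^2 - 14*d*n + 2*n^2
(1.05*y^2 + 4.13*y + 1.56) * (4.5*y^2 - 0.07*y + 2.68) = 4.725*y^4 + 18.5115*y^3 + 9.5449*y^2 + 10.9592*y + 4.1808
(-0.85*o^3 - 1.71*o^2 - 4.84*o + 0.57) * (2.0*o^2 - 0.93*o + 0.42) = -1.7*o^5 - 2.6295*o^4 - 8.4467*o^3 + 4.923*o^2 - 2.5629*o + 0.2394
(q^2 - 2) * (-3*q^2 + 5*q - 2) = -3*q^4 + 5*q^3 + 4*q^2 - 10*q + 4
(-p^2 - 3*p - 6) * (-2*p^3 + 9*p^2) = 2*p^5 - 3*p^4 - 15*p^3 - 54*p^2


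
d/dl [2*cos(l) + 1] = -2*sin(l)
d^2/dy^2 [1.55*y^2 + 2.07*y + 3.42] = 3.10000000000000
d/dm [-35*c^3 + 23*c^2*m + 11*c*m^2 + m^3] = 23*c^2 + 22*c*m + 3*m^2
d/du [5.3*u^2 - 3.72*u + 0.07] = 10.6*u - 3.72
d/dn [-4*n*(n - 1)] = 4 - 8*n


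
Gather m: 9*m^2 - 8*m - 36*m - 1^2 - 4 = 9*m^2 - 44*m - 5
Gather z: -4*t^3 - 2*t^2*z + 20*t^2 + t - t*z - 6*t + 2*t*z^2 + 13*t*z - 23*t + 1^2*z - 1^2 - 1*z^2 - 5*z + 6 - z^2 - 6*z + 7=-4*t^3 + 20*t^2 - 28*t + z^2*(2*t - 2) + z*(-2*t^2 + 12*t - 10) + 12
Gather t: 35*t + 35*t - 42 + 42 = 70*t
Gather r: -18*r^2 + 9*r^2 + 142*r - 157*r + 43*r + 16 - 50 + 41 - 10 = -9*r^2 + 28*r - 3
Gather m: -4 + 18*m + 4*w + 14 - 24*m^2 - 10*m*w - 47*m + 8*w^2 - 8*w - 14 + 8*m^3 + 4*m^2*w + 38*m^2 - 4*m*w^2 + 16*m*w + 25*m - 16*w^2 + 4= 8*m^3 + m^2*(4*w + 14) + m*(-4*w^2 + 6*w - 4) - 8*w^2 - 4*w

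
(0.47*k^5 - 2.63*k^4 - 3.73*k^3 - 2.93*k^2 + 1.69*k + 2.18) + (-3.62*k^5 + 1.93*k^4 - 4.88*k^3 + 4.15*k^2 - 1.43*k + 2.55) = -3.15*k^5 - 0.7*k^4 - 8.61*k^3 + 1.22*k^2 + 0.26*k + 4.73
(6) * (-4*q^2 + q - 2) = -24*q^2 + 6*q - 12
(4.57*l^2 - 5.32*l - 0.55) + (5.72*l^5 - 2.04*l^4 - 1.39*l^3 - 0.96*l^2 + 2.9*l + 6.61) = 5.72*l^5 - 2.04*l^4 - 1.39*l^3 + 3.61*l^2 - 2.42*l + 6.06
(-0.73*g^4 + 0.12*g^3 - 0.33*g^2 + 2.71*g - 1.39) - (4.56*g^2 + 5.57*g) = -0.73*g^4 + 0.12*g^3 - 4.89*g^2 - 2.86*g - 1.39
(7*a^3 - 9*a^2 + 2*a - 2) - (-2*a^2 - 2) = 7*a^3 - 7*a^2 + 2*a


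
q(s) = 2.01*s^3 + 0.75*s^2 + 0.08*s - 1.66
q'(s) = 6.03*s^2 + 1.5*s + 0.08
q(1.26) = 3.65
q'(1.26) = 11.54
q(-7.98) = -975.96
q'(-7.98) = 372.10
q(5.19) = 299.95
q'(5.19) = 170.29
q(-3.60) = -86.01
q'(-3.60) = 72.83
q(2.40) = 30.64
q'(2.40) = 38.41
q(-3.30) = -65.99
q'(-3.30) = 60.80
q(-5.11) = -250.68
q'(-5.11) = 149.87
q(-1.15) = -3.82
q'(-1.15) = 6.33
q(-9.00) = -1406.92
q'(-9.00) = 475.01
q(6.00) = 459.98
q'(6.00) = 226.16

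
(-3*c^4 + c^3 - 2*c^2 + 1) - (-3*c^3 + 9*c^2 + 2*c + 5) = -3*c^4 + 4*c^3 - 11*c^2 - 2*c - 4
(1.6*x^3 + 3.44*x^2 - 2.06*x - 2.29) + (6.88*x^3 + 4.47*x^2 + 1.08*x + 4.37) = 8.48*x^3 + 7.91*x^2 - 0.98*x + 2.08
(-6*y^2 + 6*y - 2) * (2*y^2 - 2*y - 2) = -12*y^4 + 24*y^3 - 4*y^2 - 8*y + 4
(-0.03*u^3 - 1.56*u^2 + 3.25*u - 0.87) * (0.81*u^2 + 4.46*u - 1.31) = -0.0243*u^5 - 1.3974*u^4 - 4.2858*u^3 + 15.8339*u^2 - 8.1377*u + 1.1397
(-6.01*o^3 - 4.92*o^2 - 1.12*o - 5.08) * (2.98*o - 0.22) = -17.9098*o^4 - 13.3394*o^3 - 2.2552*o^2 - 14.892*o + 1.1176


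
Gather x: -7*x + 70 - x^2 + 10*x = -x^2 + 3*x + 70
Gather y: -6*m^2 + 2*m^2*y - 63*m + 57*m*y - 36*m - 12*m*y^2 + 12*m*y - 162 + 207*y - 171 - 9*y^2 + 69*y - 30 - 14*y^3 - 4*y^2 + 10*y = -6*m^2 - 99*m - 14*y^3 + y^2*(-12*m - 13) + y*(2*m^2 + 69*m + 286) - 363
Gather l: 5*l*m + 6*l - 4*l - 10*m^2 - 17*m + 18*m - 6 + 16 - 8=l*(5*m + 2) - 10*m^2 + m + 2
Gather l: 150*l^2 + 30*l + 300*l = 150*l^2 + 330*l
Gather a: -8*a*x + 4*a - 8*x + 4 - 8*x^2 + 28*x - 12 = a*(4 - 8*x) - 8*x^2 + 20*x - 8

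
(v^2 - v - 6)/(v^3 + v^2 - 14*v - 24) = (v - 3)/(v^2 - v - 12)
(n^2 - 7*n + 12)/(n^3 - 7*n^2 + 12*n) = 1/n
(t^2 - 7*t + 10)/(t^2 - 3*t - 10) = (t - 2)/(t + 2)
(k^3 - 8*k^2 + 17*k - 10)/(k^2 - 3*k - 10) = (k^2 - 3*k + 2)/(k + 2)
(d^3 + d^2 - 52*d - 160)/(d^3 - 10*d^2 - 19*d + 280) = (d + 4)/(d - 7)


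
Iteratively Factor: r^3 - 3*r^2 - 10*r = (r - 5)*(r^2 + 2*r) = (r - 5)*(r + 2)*(r)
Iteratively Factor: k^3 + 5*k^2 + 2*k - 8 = (k + 4)*(k^2 + k - 2) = (k + 2)*(k + 4)*(k - 1)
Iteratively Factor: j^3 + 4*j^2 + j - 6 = (j - 1)*(j^2 + 5*j + 6) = (j - 1)*(j + 3)*(j + 2)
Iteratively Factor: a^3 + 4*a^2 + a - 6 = (a + 2)*(a^2 + 2*a - 3) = (a - 1)*(a + 2)*(a + 3)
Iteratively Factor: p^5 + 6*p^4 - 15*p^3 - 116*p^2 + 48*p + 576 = (p + 4)*(p^4 + 2*p^3 - 23*p^2 - 24*p + 144) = (p - 3)*(p + 4)*(p^3 + 5*p^2 - 8*p - 48) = (p - 3)*(p + 4)^2*(p^2 + p - 12) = (p - 3)*(p + 4)^3*(p - 3)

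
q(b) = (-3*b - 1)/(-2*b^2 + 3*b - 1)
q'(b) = (-3*b - 1)*(4*b - 3)/(-2*b^2 + 3*b - 1)^2 - 3/(-2*b^2 + 3*b - 1)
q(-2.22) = -0.32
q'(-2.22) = -0.05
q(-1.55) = -0.35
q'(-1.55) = -0.02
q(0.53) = -91.84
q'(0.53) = 2759.67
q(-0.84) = -0.31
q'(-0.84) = 0.21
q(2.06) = 2.17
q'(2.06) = -2.53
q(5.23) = 0.42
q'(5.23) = -0.11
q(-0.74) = -0.28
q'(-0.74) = 0.30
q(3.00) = 1.00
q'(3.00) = -0.60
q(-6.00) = -0.19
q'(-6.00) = -0.02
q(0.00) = 1.00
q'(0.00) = 6.00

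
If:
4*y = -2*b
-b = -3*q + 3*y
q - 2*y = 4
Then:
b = 24/5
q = -4/5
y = -12/5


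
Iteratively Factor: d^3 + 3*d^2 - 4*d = (d - 1)*(d^2 + 4*d) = d*(d - 1)*(d + 4)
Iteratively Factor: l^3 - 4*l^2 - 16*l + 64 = (l - 4)*(l^2 - 16) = (l - 4)*(l + 4)*(l - 4)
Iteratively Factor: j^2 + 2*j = (j)*(j + 2)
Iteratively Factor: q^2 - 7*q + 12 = (q - 4)*(q - 3)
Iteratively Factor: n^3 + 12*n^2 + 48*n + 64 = (n + 4)*(n^2 + 8*n + 16) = (n + 4)^2*(n + 4)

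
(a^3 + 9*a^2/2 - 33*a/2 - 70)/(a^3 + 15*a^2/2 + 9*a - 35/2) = (a - 4)/(a - 1)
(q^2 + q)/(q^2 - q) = (q + 1)/(q - 1)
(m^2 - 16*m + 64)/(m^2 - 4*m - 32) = (m - 8)/(m + 4)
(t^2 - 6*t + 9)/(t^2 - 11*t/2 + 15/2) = 2*(t - 3)/(2*t - 5)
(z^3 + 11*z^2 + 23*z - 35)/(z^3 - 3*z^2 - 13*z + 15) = (z^2 + 12*z + 35)/(z^2 - 2*z - 15)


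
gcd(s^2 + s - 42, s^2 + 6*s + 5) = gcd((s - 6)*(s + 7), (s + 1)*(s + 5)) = 1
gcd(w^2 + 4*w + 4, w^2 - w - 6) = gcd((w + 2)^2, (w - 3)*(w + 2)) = w + 2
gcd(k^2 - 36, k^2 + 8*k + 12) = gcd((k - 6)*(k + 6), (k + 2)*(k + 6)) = k + 6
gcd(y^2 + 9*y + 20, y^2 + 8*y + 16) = y + 4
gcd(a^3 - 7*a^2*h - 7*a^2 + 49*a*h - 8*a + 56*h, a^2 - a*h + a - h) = a + 1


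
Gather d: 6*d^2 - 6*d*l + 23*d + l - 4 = 6*d^2 + d*(23 - 6*l) + l - 4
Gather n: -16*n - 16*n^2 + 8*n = -16*n^2 - 8*n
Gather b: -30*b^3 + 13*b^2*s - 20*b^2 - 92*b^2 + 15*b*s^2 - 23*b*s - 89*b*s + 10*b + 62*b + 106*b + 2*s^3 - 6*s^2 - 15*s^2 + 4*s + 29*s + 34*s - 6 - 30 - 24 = -30*b^3 + b^2*(13*s - 112) + b*(15*s^2 - 112*s + 178) + 2*s^3 - 21*s^2 + 67*s - 60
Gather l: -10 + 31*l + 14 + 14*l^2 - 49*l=14*l^2 - 18*l + 4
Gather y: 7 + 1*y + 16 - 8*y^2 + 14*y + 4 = -8*y^2 + 15*y + 27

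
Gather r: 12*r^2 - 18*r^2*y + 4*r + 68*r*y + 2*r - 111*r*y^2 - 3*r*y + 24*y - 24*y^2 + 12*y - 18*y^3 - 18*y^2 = r^2*(12 - 18*y) + r*(-111*y^2 + 65*y + 6) - 18*y^3 - 42*y^2 + 36*y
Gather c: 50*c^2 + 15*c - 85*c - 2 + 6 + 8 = 50*c^2 - 70*c + 12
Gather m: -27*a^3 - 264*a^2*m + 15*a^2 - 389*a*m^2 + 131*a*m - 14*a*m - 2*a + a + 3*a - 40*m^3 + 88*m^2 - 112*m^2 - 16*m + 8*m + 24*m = -27*a^3 + 15*a^2 + 2*a - 40*m^3 + m^2*(-389*a - 24) + m*(-264*a^2 + 117*a + 16)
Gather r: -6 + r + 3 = r - 3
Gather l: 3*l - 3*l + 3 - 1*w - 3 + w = 0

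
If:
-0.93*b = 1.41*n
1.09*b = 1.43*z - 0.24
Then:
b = 1.31192660550459*z - 0.220183486238532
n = 0.145227405816904 - 0.865313292992387*z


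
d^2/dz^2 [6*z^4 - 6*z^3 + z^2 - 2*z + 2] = 72*z^2 - 36*z + 2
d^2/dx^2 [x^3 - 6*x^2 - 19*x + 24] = 6*x - 12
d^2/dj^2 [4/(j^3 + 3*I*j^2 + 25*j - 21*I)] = 8*(-3*(j + I)*(j^3 + 3*I*j^2 + 25*j - 21*I) + (3*j^2 + 6*I*j + 25)^2)/(j^3 + 3*I*j^2 + 25*j - 21*I)^3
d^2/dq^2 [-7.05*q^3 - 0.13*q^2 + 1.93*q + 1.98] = -42.3*q - 0.26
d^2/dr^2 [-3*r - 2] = 0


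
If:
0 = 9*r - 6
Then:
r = 2/3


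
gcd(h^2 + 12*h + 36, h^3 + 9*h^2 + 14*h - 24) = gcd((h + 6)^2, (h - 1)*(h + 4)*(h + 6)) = h + 6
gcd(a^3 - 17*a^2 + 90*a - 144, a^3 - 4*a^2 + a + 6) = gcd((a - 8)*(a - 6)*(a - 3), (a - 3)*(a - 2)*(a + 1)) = a - 3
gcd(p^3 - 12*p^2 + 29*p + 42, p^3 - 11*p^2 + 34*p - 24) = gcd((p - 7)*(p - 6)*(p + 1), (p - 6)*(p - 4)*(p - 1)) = p - 6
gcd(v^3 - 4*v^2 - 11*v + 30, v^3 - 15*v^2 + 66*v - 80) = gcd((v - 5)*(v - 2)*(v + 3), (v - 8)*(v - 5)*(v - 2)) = v^2 - 7*v + 10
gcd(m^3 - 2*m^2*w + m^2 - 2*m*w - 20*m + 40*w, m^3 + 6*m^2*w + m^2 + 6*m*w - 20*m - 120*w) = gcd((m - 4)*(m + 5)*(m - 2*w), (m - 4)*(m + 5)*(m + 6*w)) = m^2 + m - 20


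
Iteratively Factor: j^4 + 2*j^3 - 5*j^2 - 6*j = (j - 2)*(j^3 + 4*j^2 + 3*j) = j*(j - 2)*(j^2 + 4*j + 3) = j*(j - 2)*(j + 3)*(j + 1)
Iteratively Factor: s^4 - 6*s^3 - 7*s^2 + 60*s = (s)*(s^3 - 6*s^2 - 7*s + 60) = s*(s + 3)*(s^2 - 9*s + 20) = s*(s - 5)*(s + 3)*(s - 4)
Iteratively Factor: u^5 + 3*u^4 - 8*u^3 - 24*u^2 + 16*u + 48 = (u + 2)*(u^4 + u^3 - 10*u^2 - 4*u + 24) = (u + 2)^2*(u^3 - u^2 - 8*u + 12) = (u + 2)^2*(u + 3)*(u^2 - 4*u + 4) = (u - 2)*(u + 2)^2*(u + 3)*(u - 2)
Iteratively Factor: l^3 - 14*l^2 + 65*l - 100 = (l - 5)*(l^2 - 9*l + 20) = (l - 5)^2*(l - 4)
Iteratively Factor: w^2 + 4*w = (w)*(w + 4)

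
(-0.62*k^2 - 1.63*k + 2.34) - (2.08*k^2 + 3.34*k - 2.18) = -2.7*k^2 - 4.97*k + 4.52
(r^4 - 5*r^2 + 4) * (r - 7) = r^5 - 7*r^4 - 5*r^3 + 35*r^2 + 4*r - 28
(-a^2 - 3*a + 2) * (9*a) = -9*a^3 - 27*a^2 + 18*a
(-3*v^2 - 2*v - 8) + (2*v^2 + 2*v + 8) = -v^2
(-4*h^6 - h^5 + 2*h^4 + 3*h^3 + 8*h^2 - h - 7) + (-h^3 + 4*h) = -4*h^6 - h^5 + 2*h^4 + 2*h^3 + 8*h^2 + 3*h - 7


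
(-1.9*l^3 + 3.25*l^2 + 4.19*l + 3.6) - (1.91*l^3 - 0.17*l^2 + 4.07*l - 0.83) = -3.81*l^3 + 3.42*l^2 + 0.12*l + 4.43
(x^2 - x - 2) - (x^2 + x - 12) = 10 - 2*x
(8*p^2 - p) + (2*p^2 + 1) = 10*p^2 - p + 1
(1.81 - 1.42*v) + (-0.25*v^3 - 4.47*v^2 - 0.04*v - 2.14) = -0.25*v^3 - 4.47*v^2 - 1.46*v - 0.33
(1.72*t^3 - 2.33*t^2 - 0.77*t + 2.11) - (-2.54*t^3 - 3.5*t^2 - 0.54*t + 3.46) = 4.26*t^3 + 1.17*t^2 - 0.23*t - 1.35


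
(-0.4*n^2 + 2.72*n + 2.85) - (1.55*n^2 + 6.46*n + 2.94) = -1.95*n^2 - 3.74*n - 0.0899999999999999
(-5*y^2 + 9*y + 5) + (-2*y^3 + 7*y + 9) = -2*y^3 - 5*y^2 + 16*y + 14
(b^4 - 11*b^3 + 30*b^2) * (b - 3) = b^5 - 14*b^4 + 63*b^3 - 90*b^2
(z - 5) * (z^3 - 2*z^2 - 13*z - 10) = z^4 - 7*z^3 - 3*z^2 + 55*z + 50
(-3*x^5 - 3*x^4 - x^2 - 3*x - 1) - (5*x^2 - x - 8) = -3*x^5 - 3*x^4 - 6*x^2 - 2*x + 7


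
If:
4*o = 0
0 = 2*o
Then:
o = 0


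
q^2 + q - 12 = (q - 3)*(q + 4)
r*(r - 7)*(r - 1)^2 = r^4 - 9*r^3 + 15*r^2 - 7*r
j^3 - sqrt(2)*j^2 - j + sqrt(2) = (j - 1)*(j + 1)*(j - sqrt(2))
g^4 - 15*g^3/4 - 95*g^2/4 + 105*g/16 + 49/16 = (g - 7)*(g - 1/2)*(g + 1/4)*(g + 7/2)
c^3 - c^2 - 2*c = c*(c - 2)*(c + 1)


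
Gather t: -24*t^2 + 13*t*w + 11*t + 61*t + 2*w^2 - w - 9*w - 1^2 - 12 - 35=-24*t^2 + t*(13*w + 72) + 2*w^2 - 10*w - 48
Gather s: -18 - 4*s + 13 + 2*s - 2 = -2*s - 7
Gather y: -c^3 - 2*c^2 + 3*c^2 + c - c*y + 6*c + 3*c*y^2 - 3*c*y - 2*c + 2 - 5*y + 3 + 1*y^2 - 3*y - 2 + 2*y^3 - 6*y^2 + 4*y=-c^3 + c^2 + 5*c + 2*y^3 + y^2*(3*c - 5) + y*(-4*c - 4) + 3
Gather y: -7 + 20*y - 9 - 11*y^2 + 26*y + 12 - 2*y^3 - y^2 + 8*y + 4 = -2*y^3 - 12*y^2 + 54*y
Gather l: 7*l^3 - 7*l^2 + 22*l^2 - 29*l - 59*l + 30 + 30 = 7*l^3 + 15*l^2 - 88*l + 60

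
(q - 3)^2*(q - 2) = q^3 - 8*q^2 + 21*q - 18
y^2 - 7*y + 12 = (y - 4)*(y - 3)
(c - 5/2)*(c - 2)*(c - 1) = c^3 - 11*c^2/2 + 19*c/2 - 5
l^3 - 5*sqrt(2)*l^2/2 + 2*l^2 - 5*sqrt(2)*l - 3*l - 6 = (l + 2)*(l - 3*sqrt(2))*(l + sqrt(2)/2)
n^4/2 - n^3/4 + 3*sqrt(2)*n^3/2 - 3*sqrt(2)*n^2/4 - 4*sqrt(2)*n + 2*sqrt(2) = (n/2 + sqrt(2))*(n - 1/2)*(n - sqrt(2))*(n + 2*sqrt(2))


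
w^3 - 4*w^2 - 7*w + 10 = (w - 5)*(w - 1)*(w + 2)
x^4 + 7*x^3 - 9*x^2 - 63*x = x*(x - 3)*(x + 3)*(x + 7)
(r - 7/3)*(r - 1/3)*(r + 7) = r^3 + 13*r^2/3 - 161*r/9 + 49/9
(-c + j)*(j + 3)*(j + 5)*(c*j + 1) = -c^2*j^3 - 8*c^2*j^2 - 15*c^2*j + c*j^4 + 8*c*j^3 + 14*c*j^2 - 8*c*j - 15*c + j^3 + 8*j^2 + 15*j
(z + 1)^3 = z^3 + 3*z^2 + 3*z + 1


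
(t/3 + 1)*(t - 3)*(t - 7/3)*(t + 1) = t^4/3 - 4*t^3/9 - 34*t^2/9 + 4*t + 7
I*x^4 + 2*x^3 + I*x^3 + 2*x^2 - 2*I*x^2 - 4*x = x*(x + 2)*(x - 2*I)*(I*x - I)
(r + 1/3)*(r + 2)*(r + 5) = r^3 + 22*r^2/3 + 37*r/3 + 10/3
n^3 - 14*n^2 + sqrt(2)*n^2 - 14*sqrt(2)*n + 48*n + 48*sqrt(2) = (n - 8)*(n - 6)*(n + sqrt(2))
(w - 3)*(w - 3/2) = w^2 - 9*w/2 + 9/2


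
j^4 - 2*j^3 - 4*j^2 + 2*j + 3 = (j - 3)*(j - 1)*(j + 1)^2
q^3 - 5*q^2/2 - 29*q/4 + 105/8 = (q - 7/2)*(q - 3/2)*(q + 5/2)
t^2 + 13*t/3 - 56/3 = (t - 8/3)*(t + 7)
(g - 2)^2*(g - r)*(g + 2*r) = g^4 + g^3*r - 4*g^3 - 2*g^2*r^2 - 4*g^2*r + 4*g^2 + 8*g*r^2 + 4*g*r - 8*r^2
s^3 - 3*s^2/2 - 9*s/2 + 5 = (s - 5/2)*(s - 1)*(s + 2)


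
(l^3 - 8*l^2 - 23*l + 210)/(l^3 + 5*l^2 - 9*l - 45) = (l^2 - 13*l + 42)/(l^2 - 9)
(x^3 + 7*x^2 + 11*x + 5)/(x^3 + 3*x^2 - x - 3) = (x^2 + 6*x + 5)/(x^2 + 2*x - 3)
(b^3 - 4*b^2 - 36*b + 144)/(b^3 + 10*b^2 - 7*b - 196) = (b^2 - 36)/(b^2 + 14*b + 49)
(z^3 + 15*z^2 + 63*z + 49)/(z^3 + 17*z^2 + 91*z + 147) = (z + 1)/(z + 3)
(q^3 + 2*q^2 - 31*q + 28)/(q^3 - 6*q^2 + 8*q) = (q^2 + 6*q - 7)/(q*(q - 2))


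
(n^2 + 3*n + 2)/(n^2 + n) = (n + 2)/n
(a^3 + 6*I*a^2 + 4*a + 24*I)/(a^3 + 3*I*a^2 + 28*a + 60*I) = (a - 2*I)/(a - 5*I)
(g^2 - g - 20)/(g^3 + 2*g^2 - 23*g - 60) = 1/(g + 3)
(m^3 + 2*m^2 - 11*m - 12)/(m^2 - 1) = (m^2 + m - 12)/(m - 1)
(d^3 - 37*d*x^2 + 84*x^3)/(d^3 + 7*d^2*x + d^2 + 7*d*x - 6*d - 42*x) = (d^2 - 7*d*x + 12*x^2)/(d^2 + d - 6)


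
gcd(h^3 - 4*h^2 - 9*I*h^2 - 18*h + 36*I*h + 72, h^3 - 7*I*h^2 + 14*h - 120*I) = h - 6*I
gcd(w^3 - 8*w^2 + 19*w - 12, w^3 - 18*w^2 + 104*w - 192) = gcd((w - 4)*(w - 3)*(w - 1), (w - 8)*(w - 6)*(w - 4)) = w - 4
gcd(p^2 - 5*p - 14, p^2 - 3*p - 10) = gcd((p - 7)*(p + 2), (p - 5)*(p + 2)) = p + 2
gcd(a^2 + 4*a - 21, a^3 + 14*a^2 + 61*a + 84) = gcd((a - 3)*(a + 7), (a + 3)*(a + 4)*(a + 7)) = a + 7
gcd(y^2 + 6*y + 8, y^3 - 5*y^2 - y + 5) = 1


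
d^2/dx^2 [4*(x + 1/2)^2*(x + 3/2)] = 24*x + 20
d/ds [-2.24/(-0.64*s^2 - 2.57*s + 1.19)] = (-2.8672*s - 5.7568)/(0.64*s^2 + 2.57*s - 1.19)^2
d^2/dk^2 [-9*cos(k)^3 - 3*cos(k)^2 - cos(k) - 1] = 31*cos(k)/4 + 6*cos(2*k) + 81*cos(3*k)/4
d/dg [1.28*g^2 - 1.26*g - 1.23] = 2.56*g - 1.26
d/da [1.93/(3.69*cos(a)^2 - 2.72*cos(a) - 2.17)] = (14.2434*cos(a) - 5.2496)*sin(a)/(-3.69*cos(a)^2 + 2.72*cos(a) + 2.17)^2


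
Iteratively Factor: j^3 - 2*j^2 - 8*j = (j)*(j^2 - 2*j - 8) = j*(j + 2)*(j - 4)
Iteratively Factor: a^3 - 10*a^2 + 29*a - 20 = (a - 5)*(a^2 - 5*a + 4) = (a - 5)*(a - 4)*(a - 1)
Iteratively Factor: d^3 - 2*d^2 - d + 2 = (d - 1)*(d^2 - d - 2) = (d - 1)*(d + 1)*(d - 2)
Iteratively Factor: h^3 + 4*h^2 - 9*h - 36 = (h + 4)*(h^2 - 9) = (h + 3)*(h + 4)*(h - 3)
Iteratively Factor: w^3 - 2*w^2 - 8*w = (w + 2)*(w^2 - 4*w) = w*(w + 2)*(w - 4)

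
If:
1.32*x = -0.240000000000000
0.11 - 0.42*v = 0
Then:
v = 0.26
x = -0.18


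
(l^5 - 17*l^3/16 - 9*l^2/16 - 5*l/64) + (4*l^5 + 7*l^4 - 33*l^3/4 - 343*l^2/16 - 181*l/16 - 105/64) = 5*l^5 + 7*l^4 - 149*l^3/16 - 22*l^2 - 729*l/64 - 105/64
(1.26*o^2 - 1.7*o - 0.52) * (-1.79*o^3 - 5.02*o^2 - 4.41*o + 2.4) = -2.2554*o^5 - 3.2822*o^4 + 3.9082*o^3 + 13.1314*o^2 - 1.7868*o - 1.248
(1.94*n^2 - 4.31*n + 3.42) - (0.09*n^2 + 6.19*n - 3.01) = 1.85*n^2 - 10.5*n + 6.43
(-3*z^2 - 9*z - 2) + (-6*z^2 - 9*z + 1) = -9*z^2 - 18*z - 1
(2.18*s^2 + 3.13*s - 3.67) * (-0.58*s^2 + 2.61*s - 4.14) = -1.2644*s^4 + 3.8744*s^3 + 1.2727*s^2 - 22.5369*s + 15.1938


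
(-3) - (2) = -5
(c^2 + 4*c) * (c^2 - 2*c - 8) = c^4 + 2*c^3 - 16*c^2 - 32*c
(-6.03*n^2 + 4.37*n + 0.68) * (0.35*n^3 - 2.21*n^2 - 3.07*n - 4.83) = -2.1105*n^5 + 14.8558*n^4 + 9.0924*n^3 + 14.2062*n^2 - 23.1947*n - 3.2844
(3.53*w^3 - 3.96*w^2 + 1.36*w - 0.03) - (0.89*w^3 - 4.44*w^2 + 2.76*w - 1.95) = 2.64*w^3 + 0.48*w^2 - 1.4*w + 1.92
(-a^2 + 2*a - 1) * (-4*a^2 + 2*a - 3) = 4*a^4 - 10*a^3 + 11*a^2 - 8*a + 3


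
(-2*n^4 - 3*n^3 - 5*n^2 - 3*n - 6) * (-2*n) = 4*n^5 + 6*n^4 + 10*n^3 + 6*n^2 + 12*n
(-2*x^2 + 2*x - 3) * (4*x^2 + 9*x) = -8*x^4 - 10*x^3 + 6*x^2 - 27*x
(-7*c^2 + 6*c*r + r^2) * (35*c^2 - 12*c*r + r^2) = -245*c^4 + 294*c^3*r - 44*c^2*r^2 - 6*c*r^3 + r^4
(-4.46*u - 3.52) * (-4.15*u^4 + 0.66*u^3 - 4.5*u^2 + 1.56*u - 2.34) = 18.509*u^5 + 11.6644*u^4 + 17.7468*u^3 + 8.8824*u^2 + 4.9452*u + 8.2368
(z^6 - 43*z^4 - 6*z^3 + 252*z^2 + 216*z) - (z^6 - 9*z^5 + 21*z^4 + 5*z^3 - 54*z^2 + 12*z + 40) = 9*z^5 - 64*z^4 - 11*z^3 + 306*z^2 + 204*z - 40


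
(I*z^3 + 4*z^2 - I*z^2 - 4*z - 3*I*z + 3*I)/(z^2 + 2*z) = (I*z^3 + z^2*(4 - I) - z*(4 + 3*I) + 3*I)/(z*(z + 2))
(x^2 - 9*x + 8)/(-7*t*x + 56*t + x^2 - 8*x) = (x - 1)/(-7*t + x)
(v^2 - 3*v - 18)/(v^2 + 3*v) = (v - 6)/v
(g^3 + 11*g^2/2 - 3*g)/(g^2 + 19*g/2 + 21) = g*(2*g - 1)/(2*g + 7)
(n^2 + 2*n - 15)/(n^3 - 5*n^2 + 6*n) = (n + 5)/(n*(n - 2))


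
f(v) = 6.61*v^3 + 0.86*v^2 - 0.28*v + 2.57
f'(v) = 19.83*v^2 + 1.72*v - 0.28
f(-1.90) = -39.13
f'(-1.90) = 68.04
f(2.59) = 122.46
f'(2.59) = 137.20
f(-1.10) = -4.88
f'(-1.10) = 21.82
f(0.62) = 4.30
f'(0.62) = 8.41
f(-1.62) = -22.82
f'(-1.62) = 48.98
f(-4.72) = -672.02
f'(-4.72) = 433.38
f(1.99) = 57.51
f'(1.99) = 81.67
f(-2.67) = -116.37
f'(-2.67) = 136.49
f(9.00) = 4888.40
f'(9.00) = 1621.43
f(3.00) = 187.94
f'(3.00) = 183.35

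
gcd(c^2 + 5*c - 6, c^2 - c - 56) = 1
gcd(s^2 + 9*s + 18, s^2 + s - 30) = s + 6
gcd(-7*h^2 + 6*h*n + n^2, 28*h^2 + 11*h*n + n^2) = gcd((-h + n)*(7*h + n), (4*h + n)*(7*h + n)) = 7*h + n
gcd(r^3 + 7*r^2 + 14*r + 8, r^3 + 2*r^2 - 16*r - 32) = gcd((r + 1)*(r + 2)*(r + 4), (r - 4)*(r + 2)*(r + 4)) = r^2 + 6*r + 8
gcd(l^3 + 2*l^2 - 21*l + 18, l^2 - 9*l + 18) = l - 3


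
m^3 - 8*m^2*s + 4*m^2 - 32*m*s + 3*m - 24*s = (m + 1)*(m + 3)*(m - 8*s)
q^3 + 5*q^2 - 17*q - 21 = (q - 3)*(q + 1)*(q + 7)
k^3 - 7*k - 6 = (k - 3)*(k + 1)*(k + 2)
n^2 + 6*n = n*(n + 6)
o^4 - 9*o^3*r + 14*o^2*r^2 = o^2*(o - 7*r)*(o - 2*r)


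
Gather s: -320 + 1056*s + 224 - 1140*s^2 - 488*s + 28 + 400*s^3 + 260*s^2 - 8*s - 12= 400*s^3 - 880*s^2 + 560*s - 80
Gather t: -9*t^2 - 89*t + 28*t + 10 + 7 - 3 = -9*t^2 - 61*t + 14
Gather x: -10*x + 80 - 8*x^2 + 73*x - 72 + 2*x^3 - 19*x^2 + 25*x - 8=2*x^3 - 27*x^2 + 88*x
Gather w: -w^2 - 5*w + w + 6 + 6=-w^2 - 4*w + 12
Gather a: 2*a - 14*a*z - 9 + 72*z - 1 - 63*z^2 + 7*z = a*(2 - 14*z) - 63*z^2 + 79*z - 10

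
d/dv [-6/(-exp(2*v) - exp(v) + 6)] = (-12*exp(v) - 6)*exp(v)/(exp(2*v) + exp(v) - 6)^2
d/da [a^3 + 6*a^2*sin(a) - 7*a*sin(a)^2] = 6*a^2*cos(a) + 3*a^2 + 12*a*sin(a) - 7*a*sin(2*a) - 7*sin(a)^2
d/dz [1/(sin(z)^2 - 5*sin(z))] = (5 - 2*sin(z))*cos(z)/((sin(z) - 5)^2*sin(z)^2)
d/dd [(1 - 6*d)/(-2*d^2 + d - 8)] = (12*d^2 - 6*d - (4*d - 1)*(6*d - 1) + 48)/(2*d^2 - d + 8)^2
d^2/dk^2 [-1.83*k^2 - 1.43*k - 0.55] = -3.66000000000000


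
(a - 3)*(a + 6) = a^2 + 3*a - 18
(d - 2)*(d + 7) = d^2 + 5*d - 14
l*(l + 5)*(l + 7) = l^3 + 12*l^2 + 35*l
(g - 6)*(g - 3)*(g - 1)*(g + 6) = g^4 - 4*g^3 - 33*g^2 + 144*g - 108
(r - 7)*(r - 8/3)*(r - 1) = r^3 - 32*r^2/3 + 85*r/3 - 56/3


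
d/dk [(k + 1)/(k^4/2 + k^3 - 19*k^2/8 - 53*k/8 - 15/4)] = 8*(-12*k^2 - 8*k + 23)/(16*k^6 + 32*k^5 - 168*k^4 - 424*k^3 + 289*k^2 + 1380*k + 900)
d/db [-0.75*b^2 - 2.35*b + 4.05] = -1.5*b - 2.35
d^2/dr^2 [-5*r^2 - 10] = -10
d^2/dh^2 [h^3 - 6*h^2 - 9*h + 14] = 6*h - 12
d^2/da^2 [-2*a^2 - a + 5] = -4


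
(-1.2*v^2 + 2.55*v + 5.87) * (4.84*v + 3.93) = -5.808*v^3 + 7.626*v^2 + 38.4323*v + 23.0691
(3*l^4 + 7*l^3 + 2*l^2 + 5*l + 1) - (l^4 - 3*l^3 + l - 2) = 2*l^4 + 10*l^3 + 2*l^2 + 4*l + 3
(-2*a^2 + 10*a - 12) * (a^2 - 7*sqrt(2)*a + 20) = -2*a^4 + 10*a^3 + 14*sqrt(2)*a^3 - 70*sqrt(2)*a^2 - 52*a^2 + 84*sqrt(2)*a + 200*a - 240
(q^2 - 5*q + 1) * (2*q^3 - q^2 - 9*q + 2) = 2*q^5 - 11*q^4 - 2*q^3 + 46*q^2 - 19*q + 2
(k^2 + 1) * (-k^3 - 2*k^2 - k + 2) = -k^5 - 2*k^4 - 2*k^3 - k + 2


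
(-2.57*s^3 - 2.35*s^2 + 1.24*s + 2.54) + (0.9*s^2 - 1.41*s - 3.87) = -2.57*s^3 - 1.45*s^2 - 0.17*s - 1.33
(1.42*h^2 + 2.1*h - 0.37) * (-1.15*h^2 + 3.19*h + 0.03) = -1.633*h^4 + 2.1148*h^3 + 7.1671*h^2 - 1.1173*h - 0.0111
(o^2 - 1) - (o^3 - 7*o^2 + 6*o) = -o^3 + 8*o^2 - 6*o - 1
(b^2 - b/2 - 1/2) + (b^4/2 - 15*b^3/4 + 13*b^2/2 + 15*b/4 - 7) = b^4/2 - 15*b^3/4 + 15*b^2/2 + 13*b/4 - 15/2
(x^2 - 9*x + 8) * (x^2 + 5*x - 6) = x^4 - 4*x^3 - 43*x^2 + 94*x - 48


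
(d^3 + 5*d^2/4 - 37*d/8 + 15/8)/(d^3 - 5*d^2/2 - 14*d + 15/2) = (d - 5/4)/(d - 5)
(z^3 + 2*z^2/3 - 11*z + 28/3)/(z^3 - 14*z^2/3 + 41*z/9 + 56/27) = 9*(z^2 + 3*z - 4)/(9*z^2 - 21*z - 8)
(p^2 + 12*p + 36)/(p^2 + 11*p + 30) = (p + 6)/(p + 5)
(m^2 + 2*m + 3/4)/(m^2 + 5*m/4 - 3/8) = 2*(2*m + 1)/(4*m - 1)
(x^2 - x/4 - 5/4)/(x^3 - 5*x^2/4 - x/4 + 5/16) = 4*(x + 1)/(4*x^2 - 1)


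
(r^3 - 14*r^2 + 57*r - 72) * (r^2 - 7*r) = r^5 - 21*r^4 + 155*r^3 - 471*r^2 + 504*r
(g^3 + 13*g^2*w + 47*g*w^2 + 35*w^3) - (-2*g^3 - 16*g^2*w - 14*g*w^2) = 3*g^3 + 29*g^2*w + 61*g*w^2 + 35*w^3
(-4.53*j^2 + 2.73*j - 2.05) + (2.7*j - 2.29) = -4.53*j^2 + 5.43*j - 4.34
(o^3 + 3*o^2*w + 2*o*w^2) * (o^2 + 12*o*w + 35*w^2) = o^5 + 15*o^4*w + 73*o^3*w^2 + 129*o^2*w^3 + 70*o*w^4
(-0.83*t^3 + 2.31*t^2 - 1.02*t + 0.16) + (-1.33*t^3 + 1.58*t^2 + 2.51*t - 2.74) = -2.16*t^3 + 3.89*t^2 + 1.49*t - 2.58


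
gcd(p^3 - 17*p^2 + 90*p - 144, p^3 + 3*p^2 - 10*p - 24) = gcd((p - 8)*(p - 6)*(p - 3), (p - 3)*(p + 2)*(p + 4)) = p - 3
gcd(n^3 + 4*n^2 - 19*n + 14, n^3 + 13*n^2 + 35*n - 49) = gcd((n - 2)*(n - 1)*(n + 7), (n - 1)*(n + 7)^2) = n^2 + 6*n - 7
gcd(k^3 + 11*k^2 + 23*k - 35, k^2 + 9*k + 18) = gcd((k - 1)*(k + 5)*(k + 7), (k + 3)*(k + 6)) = 1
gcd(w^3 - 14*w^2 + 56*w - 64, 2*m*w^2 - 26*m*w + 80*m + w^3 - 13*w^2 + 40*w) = w - 8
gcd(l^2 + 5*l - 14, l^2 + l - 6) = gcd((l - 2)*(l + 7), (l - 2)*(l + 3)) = l - 2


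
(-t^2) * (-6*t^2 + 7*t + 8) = 6*t^4 - 7*t^3 - 8*t^2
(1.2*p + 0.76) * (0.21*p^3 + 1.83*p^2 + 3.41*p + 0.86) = 0.252*p^4 + 2.3556*p^3 + 5.4828*p^2 + 3.6236*p + 0.6536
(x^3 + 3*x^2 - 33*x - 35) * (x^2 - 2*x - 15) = x^5 + x^4 - 54*x^3 - 14*x^2 + 565*x + 525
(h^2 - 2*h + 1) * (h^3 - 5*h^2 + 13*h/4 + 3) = h^5 - 7*h^4 + 57*h^3/4 - 17*h^2/2 - 11*h/4 + 3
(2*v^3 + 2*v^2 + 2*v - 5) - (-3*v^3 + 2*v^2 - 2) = 5*v^3 + 2*v - 3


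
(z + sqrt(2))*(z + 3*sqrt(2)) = z^2 + 4*sqrt(2)*z + 6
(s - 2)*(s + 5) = s^2 + 3*s - 10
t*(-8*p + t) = -8*p*t + t^2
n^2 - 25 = (n - 5)*(n + 5)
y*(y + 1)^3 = y^4 + 3*y^3 + 3*y^2 + y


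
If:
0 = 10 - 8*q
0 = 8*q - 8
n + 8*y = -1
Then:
No Solution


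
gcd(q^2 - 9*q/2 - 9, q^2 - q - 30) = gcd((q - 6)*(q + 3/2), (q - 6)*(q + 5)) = q - 6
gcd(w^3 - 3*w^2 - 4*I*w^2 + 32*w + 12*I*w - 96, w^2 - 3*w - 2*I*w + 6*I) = w - 3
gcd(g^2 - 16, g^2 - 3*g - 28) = g + 4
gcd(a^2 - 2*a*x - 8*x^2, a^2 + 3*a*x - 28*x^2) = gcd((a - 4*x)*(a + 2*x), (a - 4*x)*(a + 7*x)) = -a + 4*x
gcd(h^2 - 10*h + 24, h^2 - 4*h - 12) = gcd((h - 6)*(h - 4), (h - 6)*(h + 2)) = h - 6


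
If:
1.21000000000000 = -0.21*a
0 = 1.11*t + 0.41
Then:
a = -5.76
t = -0.37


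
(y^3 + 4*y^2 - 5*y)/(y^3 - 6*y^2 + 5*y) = (y + 5)/(y - 5)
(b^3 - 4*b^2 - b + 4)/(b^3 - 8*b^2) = (b^3 - 4*b^2 - b + 4)/(b^2*(b - 8))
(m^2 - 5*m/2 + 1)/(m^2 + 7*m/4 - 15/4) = 2*(2*m^2 - 5*m + 2)/(4*m^2 + 7*m - 15)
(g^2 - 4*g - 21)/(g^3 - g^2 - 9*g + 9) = (g - 7)/(g^2 - 4*g + 3)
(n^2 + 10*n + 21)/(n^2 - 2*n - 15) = (n + 7)/(n - 5)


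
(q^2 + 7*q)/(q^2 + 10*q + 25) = q*(q + 7)/(q^2 + 10*q + 25)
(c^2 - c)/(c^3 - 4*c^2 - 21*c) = (1 - c)/(-c^2 + 4*c + 21)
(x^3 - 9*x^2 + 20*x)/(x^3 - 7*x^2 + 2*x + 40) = x/(x + 2)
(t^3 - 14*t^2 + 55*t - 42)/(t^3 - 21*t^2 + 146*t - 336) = (t - 1)/(t - 8)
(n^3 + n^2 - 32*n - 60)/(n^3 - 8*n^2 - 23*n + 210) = (n + 2)/(n - 7)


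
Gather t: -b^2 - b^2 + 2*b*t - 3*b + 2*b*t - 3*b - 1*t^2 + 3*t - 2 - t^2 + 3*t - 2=-2*b^2 - 6*b - 2*t^2 + t*(4*b + 6) - 4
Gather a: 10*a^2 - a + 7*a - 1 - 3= 10*a^2 + 6*a - 4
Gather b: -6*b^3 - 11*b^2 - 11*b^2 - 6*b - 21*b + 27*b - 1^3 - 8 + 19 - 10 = -6*b^3 - 22*b^2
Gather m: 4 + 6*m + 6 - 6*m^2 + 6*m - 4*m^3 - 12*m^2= -4*m^3 - 18*m^2 + 12*m + 10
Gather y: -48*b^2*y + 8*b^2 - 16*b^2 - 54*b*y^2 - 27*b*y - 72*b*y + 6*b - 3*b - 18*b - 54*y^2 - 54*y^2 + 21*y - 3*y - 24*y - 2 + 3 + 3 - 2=-8*b^2 - 15*b + y^2*(-54*b - 108) + y*(-48*b^2 - 99*b - 6) + 2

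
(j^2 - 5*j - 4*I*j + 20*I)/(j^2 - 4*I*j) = (j - 5)/j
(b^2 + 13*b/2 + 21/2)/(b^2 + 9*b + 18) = (b + 7/2)/(b + 6)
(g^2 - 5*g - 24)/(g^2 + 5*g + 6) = (g - 8)/(g + 2)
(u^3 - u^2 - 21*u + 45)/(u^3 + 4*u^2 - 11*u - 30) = (u - 3)/(u + 2)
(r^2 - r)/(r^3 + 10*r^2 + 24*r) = (r - 1)/(r^2 + 10*r + 24)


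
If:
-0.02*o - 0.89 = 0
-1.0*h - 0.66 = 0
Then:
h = -0.66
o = -44.50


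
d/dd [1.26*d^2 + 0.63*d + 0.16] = 2.52*d + 0.63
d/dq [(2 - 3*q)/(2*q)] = -1/q^2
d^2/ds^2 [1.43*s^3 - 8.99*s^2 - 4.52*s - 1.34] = 8.58*s - 17.98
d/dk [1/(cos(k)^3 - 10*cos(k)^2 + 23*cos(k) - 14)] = (3*cos(k)^2 - 20*cos(k) + 23)*sin(k)/(cos(k)^3 - 10*cos(k)^2 + 23*cos(k) - 14)^2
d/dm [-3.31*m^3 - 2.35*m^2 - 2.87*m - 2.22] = -9.93*m^2 - 4.7*m - 2.87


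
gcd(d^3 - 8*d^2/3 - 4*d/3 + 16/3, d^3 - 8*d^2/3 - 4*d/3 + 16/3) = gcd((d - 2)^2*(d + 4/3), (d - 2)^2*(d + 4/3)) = d^3 - 8*d^2/3 - 4*d/3 + 16/3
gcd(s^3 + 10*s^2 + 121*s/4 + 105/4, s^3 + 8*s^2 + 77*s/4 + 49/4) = s + 7/2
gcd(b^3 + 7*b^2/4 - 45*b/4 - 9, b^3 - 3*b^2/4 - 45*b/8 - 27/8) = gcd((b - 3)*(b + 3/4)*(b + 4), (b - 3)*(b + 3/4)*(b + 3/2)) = b^2 - 9*b/4 - 9/4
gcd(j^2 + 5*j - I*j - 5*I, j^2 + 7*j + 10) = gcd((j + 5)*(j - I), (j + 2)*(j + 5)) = j + 5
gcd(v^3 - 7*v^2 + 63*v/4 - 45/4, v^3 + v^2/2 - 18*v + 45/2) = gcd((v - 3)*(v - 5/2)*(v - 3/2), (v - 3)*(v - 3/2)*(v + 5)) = v^2 - 9*v/2 + 9/2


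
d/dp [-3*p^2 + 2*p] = 2 - 6*p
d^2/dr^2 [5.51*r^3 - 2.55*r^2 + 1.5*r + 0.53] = 33.06*r - 5.1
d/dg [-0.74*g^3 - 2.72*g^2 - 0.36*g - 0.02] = -2.22*g^2 - 5.44*g - 0.36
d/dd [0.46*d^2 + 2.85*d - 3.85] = 0.92*d + 2.85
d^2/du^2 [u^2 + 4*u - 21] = 2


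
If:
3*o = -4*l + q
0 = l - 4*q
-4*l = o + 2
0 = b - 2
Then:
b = 2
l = -8/11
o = 10/11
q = -2/11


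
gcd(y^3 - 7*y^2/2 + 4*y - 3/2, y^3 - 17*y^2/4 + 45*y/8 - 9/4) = y - 3/2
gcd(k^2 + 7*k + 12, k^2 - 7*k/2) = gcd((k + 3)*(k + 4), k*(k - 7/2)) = 1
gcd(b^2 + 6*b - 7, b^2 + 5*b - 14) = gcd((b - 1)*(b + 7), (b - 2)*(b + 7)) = b + 7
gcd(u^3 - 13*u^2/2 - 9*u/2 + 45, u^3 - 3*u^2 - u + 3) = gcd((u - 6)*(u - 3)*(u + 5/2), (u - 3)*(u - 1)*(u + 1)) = u - 3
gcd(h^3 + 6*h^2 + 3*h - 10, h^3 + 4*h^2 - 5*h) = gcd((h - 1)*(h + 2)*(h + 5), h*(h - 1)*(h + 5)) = h^2 + 4*h - 5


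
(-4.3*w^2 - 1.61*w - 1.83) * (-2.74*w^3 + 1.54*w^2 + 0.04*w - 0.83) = 11.782*w^5 - 2.2106*w^4 + 2.3628*w^3 + 0.686399999999999*w^2 + 1.2631*w + 1.5189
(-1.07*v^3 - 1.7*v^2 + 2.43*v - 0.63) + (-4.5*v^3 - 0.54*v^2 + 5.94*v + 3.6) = -5.57*v^3 - 2.24*v^2 + 8.37*v + 2.97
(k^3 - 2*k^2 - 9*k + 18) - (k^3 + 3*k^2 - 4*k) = -5*k^2 - 5*k + 18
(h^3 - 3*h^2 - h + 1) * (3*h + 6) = 3*h^4 - 3*h^3 - 21*h^2 - 3*h + 6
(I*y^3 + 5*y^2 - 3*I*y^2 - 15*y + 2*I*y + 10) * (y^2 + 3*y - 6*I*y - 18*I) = I*y^5 + 11*y^4 - 37*I*y^3 - 77*y^2 + 6*I*y^2 + 66*y + 210*I*y - 180*I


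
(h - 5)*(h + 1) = h^2 - 4*h - 5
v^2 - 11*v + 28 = (v - 7)*(v - 4)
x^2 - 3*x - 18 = (x - 6)*(x + 3)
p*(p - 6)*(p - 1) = p^3 - 7*p^2 + 6*p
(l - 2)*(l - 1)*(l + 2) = l^3 - l^2 - 4*l + 4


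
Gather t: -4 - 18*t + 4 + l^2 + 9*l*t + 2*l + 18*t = l^2 + 9*l*t + 2*l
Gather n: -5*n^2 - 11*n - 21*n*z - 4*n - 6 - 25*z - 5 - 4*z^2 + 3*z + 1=-5*n^2 + n*(-21*z - 15) - 4*z^2 - 22*z - 10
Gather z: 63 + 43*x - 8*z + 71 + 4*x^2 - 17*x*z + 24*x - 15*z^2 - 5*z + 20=4*x^2 + 67*x - 15*z^2 + z*(-17*x - 13) + 154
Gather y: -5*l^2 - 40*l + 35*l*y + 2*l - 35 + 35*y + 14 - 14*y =-5*l^2 - 38*l + y*(35*l + 21) - 21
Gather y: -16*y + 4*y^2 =4*y^2 - 16*y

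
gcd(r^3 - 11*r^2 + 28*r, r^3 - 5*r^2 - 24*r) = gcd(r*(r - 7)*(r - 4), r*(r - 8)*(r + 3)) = r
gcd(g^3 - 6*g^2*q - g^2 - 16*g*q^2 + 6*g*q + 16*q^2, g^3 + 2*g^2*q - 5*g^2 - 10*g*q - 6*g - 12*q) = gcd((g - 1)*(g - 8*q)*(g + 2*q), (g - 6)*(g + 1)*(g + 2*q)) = g + 2*q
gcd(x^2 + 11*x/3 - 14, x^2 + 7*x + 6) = x + 6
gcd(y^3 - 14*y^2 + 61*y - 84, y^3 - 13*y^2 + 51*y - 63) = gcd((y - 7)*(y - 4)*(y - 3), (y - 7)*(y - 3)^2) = y^2 - 10*y + 21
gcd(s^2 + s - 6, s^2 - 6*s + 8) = s - 2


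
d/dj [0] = 0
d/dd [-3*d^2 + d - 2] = 1 - 6*d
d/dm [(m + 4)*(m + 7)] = 2*m + 11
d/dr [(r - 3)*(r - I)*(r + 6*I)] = 3*r^2 + r*(-6 + 10*I) + 6 - 15*I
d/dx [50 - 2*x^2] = -4*x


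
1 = 1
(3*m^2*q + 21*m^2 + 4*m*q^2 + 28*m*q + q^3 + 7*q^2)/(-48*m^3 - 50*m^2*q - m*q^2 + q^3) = (3*m*q + 21*m + q^2 + 7*q)/(-48*m^2 - 2*m*q + q^2)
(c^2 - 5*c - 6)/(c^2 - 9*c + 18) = (c + 1)/(c - 3)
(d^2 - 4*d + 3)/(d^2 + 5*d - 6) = (d - 3)/(d + 6)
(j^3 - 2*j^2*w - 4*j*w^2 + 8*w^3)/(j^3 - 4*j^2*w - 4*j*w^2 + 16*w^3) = (-j + 2*w)/(-j + 4*w)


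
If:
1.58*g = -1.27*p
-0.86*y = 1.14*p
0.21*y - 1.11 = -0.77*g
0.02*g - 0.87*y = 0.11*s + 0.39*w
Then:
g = 0.99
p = -1.24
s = -3.54545454545455*w - 12.7886191361487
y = 1.64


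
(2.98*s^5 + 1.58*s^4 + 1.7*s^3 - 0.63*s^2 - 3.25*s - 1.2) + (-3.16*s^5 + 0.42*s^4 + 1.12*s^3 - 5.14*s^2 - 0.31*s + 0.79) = -0.18*s^5 + 2.0*s^4 + 2.82*s^3 - 5.77*s^2 - 3.56*s - 0.41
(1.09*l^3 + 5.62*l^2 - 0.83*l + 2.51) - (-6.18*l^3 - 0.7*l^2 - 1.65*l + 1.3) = 7.27*l^3 + 6.32*l^2 + 0.82*l + 1.21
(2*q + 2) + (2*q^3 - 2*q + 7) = 2*q^3 + 9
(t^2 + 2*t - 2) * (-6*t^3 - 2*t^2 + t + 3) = -6*t^5 - 14*t^4 + 9*t^3 + 9*t^2 + 4*t - 6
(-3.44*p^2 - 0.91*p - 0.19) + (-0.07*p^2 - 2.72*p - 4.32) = -3.51*p^2 - 3.63*p - 4.51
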